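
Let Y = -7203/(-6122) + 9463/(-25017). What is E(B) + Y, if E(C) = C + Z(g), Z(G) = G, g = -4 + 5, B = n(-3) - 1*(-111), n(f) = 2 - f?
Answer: 18041291623/153154074 ≈ 117.80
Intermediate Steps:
B = 116 (B = (2 - 1*(-3)) - 1*(-111) = (2 + 3) + 111 = 5 + 111 = 116)
Y = 122264965/153154074 (Y = -7203*(-1/6122) + 9463*(-1/25017) = 7203/6122 - 9463/25017 = 122264965/153154074 ≈ 0.79831)
g = 1
E(C) = 1 + C (E(C) = C + 1 = 1 + C)
E(B) + Y = (1 + 116) + 122264965/153154074 = 117 + 122264965/153154074 = 18041291623/153154074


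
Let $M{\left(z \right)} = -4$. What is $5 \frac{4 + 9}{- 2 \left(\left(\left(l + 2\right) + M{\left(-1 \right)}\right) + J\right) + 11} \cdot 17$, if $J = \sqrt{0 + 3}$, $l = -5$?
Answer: $\frac{27625}{613} + \frac{2210 \sqrt{3}}{613} \approx 51.31$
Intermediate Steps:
$J = \sqrt{3} \approx 1.732$
$5 \frac{4 + 9}{- 2 \left(\left(\left(l + 2\right) + M{\left(-1 \right)}\right) + J\right) + 11} \cdot 17 = 5 \frac{4 + 9}{- 2 \left(\left(\left(-5 + 2\right) - 4\right) + \sqrt{3}\right) + 11} \cdot 17 = 5 \frac{13}{- 2 \left(\left(-3 - 4\right) + \sqrt{3}\right) + 11} \cdot 17 = 5 \frac{13}{- 2 \left(-7 + \sqrt{3}\right) + 11} \cdot 17 = 5 \frac{13}{\left(14 - 2 \sqrt{3}\right) + 11} \cdot 17 = 5 \frac{13}{25 - 2 \sqrt{3}} \cdot 17 = \frac{65}{25 - 2 \sqrt{3}} \cdot 17 = \frac{1105}{25 - 2 \sqrt{3}}$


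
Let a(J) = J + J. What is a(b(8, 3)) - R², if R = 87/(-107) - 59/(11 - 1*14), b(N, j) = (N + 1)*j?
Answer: -31062490/103041 ≈ -301.46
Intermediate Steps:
b(N, j) = j*(1 + N) (b(N, j) = (1 + N)*j = j*(1 + N))
R = 6052/321 (R = 87*(-1/107) - 59/(11 - 14) = -87/107 - 59/(-3) = -87/107 - 59*(-⅓) = -87/107 + 59/3 = 6052/321 ≈ 18.854)
a(J) = 2*J
a(b(8, 3)) - R² = 2*(3*(1 + 8)) - (6052/321)² = 2*(3*9) - 1*36626704/103041 = 2*27 - 36626704/103041 = 54 - 36626704/103041 = -31062490/103041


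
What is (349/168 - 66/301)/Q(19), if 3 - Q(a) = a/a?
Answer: 13423/14448 ≈ 0.92906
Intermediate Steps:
Q(a) = 2 (Q(a) = 3 - a/a = 3 - 1*1 = 3 - 1 = 2)
(349/168 - 66/301)/Q(19) = (349/168 - 66/301)/2 = (349*(1/168) - 66*1/301)*(½) = (349/168 - 66/301)*(½) = (13423/7224)*(½) = 13423/14448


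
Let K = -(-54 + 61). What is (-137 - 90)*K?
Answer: 1589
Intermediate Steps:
K = -7 (K = -1*7 = -7)
(-137 - 90)*K = (-137 - 90)*(-7) = -227*(-7) = 1589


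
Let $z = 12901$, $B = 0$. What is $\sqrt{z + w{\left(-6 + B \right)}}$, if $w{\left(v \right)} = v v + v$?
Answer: $\sqrt{12931} \approx 113.71$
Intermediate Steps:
$w{\left(v \right)} = v + v^{2}$ ($w{\left(v \right)} = v^{2} + v = v + v^{2}$)
$\sqrt{z + w{\left(-6 + B \right)}} = \sqrt{12901 + \left(-6 + 0\right) \left(1 + \left(-6 + 0\right)\right)} = \sqrt{12901 - 6 \left(1 - 6\right)} = \sqrt{12901 - -30} = \sqrt{12901 + 30} = \sqrt{12931}$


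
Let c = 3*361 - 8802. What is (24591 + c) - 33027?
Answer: -16155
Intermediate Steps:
c = -7719 (c = 1083 - 8802 = -7719)
(24591 + c) - 33027 = (24591 - 7719) - 33027 = 16872 - 33027 = -16155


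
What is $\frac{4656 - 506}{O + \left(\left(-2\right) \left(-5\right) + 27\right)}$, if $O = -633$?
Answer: $- \frac{2075}{298} \approx -6.9631$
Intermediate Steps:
$\frac{4656 - 506}{O + \left(\left(-2\right) \left(-5\right) + 27\right)} = \frac{4656 - 506}{-633 + \left(\left(-2\right) \left(-5\right) + 27\right)} = \frac{4150}{-633 + \left(10 + 27\right)} = \frac{4150}{-633 + 37} = \frac{4150}{-596} = 4150 \left(- \frac{1}{596}\right) = - \frac{2075}{298}$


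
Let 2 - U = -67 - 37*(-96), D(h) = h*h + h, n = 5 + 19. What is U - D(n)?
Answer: -4083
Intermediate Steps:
n = 24
D(h) = h + h**2 (D(h) = h**2 + h = h + h**2)
U = -3483 (U = 2 - (-67 - 37*(-96)) = 2 - (-67 + 3552) = 2 - 1*3485 = 2 - 3485 = -3483)
U - D(n) = -3483 - 24*(1 + 24) = -3483 - 24*25 = -3483 - 1*600 = -3483 - 600 = -4083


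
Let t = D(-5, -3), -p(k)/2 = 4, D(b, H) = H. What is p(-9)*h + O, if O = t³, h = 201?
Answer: -1635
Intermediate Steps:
p(k) = -8 (p(k) = -2*4 = -8)
t = -3
O = -27 (O = (-3)³ = -27)
p(-9)*h + O = -8*201 - 27 = -1608 - 27 = -1635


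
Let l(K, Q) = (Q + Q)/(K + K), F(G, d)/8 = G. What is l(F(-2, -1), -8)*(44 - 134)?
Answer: -45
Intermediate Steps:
F(G, d) = 8*G
l(K, Q) = Q/K (l(K, Q) = (2*Q)/((2*K)) = (2*Q)*(1/(2*K)) = Q/K)
l(F(-2, -1), -8)*(44 - 134) = (-8/(8*(-2)))*(44 - 134) = -8/(-16)*(-90) = -8*(-1/16)*(-90) = (1/2)*(-90) = -45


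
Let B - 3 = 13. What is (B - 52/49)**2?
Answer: 535824/2401 ≈ 223.17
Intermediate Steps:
B = 16 (B = 3 + 13 = 16)
(B - 52/49)**2 = (16 - 52/49)**2 = (732/49)**2 = 535824/2401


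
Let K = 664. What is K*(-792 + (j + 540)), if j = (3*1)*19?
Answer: -129480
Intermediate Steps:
j = 57 (j = 3*19 = 57)
K*(-792 + (j + 540)) = 664*(-792 + (57 + 540)) = 664*(-792 + 597) = 664*(-195) = -129480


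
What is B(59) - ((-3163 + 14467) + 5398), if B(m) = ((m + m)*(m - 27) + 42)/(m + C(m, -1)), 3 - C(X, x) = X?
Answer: -46288/3 ≈ -15429.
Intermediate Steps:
C(X, x) = 3 - X
B(m) = 14 + 2*m*(-27 + m)/3 (B(m) = ((m + m)*(m - 27) + 42)/(m + (3 - m)) = ((2*m)*(-27 + m) + 42)/3 = (2*m*(-27 + m) + 42)*(⅓) = (42 + 2*m*(-27 + m))*(⅓) = 14 + 2*m*(-27 + m)/3)
B(59) - ((-3163 + 14467) + 5398) = (14 - 18*59 + (⅔)*59²) - ((-3163 + 14467) + 5398) = (14 - 1062 + (⅔)*3481) - (11304 + 5398) = (14 - 1062 + 6962/3) - 1*16702 = 3818/3 - 16702 = -46288/3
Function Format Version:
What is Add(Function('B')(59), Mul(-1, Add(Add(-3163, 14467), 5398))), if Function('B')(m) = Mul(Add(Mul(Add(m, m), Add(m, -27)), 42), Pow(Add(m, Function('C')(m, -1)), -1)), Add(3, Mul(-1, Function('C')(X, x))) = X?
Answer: Rational(-46288, 3) ≈ -15429.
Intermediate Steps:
Function('C')(X, x) = Add(3, Mul(-1, X))
Function('B')(m) = Add(14, Mul(Rational(2, 3), m, Add(-27, m))) (Function('B')(m) = Mul(Add(Mul(Add(m, m), Add(m, -27)), 42), Pow(Add(m, Add(3, Mul(-1, m))), -1)) = Mul(Add(Mul(Mul(2, m), Add(-27, m)), 42), Pow(3, -1)) = Mul(Add(Mul(2, m, Add(-27, m)), 42), Rational(1, 3)) = Mul(Add(42, Mul(2, m, Add(-27, m))), Rational(1, 3)) = Add(14, Mul(Rational(2, 3), m, Add(-27, m))))
Add(Function('B')(59), Mul(-1, Add(Add(-3163, 14467), 5398))) = Add(Add(14, Mul(-18, 59), Mul(Rational(2, 3), Pow(59, 2))), Mul(-1, Add(Add(-3163, 14467), 5398))) = Add(Add(14, -1062, Mul(Rational(2, 3), 3481)), Mul(-1, Add(11304, 5398))) = Add(Add(14, -1062, Rational(6962, 3)), Mul(-1, 16702)) = Add(Rational(3818, 3), -16702) = Rational(-46288, 3)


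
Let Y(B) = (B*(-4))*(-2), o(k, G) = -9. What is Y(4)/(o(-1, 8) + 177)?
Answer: 4/21 ≈ 0.19048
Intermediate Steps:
Y(B) = 8*B (Y(B) = -4*B*(-2) = 8*B)
Y(4)/(o(-1, 8) + 177) = (8*4)/(-9 + 177) = 32/168 = 32*(1/168) = 4/21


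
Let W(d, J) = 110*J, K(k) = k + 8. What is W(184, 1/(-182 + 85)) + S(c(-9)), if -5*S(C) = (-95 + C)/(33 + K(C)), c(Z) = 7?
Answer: -2233/2910 ≈ -0.76735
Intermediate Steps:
K(k) = 8 + k
S(C) = -(-95 + C)/(5*(41 + C)) (S(C) = -(-95 + C)/(5*(33 + (8 + C))) = -(-95 + C)/(5*(41 + C)))
W(184, 1/(-182 + 85)) + S(c(-9)) = 110/(-182 + 85) + (95 - 1*7)/(5*(41 + 7)) = 110/(-97) + (⅕)*(95 - 7)/48 = 110*(-1/97) + (⅕)*(1/48)*88 = -110/97 + 11/30 = -2233/2910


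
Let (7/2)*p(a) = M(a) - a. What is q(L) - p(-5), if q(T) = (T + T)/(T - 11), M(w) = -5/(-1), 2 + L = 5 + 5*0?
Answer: -101/28 ≈ -3.6071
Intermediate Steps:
L = 3 (L = -2 + (5 + 5*0) = -2 + (5 + 0) = -2 + 5 = 3)
M(w) = 5 (M(w) = -5*(-1) = 5)
q(T) = 2*T/(-11 + T) (q(T) = (2*T)/(-11 + T) = 2*T/(-11 + T))
p(a) = 10/7 - 2*a/7 (p(a) = 2*(5 - a)/7 = 10/7 - 2*a/7)
q(L) - p(-5) = 2*3/(-11 + 3) - (10/7 - 2/7*(-5)) = 2*3/(-8) - (10/7 + 10/7) = 2*3*(-1/8) - 1*20/7 = -3/4 - 20/7 = -101/28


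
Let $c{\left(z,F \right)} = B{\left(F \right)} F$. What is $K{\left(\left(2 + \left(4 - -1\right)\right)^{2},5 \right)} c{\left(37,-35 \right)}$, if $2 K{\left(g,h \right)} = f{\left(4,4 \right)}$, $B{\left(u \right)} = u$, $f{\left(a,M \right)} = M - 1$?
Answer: $\frac{3675}{2} \approx 1837.5$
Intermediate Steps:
$f{\left(a,M \right)} = -1 + M$
$K{\left(g,h \right)} = \frac{3}{2}$ ($K{\left(g,h \right)} = \frac{-1 + 4}{2} = \frac{1}{2} \cdot 3 = \frac{3}{2}$)
$c{\left(z,F \right)} = F^{2}$ ($c{\left(z,F \right)} = F F = F^{2}$)
$K{\left(\left(2 + \left(4 - -1\right)\right)^{2},5 \right)} c{\left(37,-35 \right)} = \frac{3 \left(-35\right)^{2}}{2} = \frac{3}{2} \cdot 1225 = \frac{3675}{2}$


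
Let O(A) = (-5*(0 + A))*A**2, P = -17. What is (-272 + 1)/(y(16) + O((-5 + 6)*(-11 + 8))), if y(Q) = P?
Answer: -271/118 ≈ -2.2966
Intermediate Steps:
y(Q) = -17
O(A) = -5*A**3 (O(A) = (-5*A)*A**2 = -5*A**3)
(-272 + 1)/(y(16) + O((-5 + 6)*(-11 + 8))) = (-272 + 1)/(-17 - 5*(-11 + 8)**3*(-5 + 6)**3) = -271/(-17 - 5*(1*(-3))**3) = -271/(-17 - 5*(-3)**3) = -271/(-17 - 5*(-27)) = -271/(-17 + 135) = -271/118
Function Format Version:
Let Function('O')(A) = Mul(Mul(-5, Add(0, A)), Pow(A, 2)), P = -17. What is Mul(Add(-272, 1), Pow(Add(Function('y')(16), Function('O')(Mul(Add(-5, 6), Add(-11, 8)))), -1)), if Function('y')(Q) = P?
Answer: Rational(-271, 118) ≈ -2.2966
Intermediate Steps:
Function('y')(Q) = -17
Function('O')(A) = Mul(-5, Pow(A, 3)) (Function('O')(A) = Mul(Mul(-5, A), Pow(A, 2)) = Mul(-5, Pow(A, 3)))
Mul(Add(-272, 1), Pow(Add(Function('y')(16), Function('O')(Mul(Add(-5, 6), Add(-11, 8)))), -1)) = Mul(Add(-272, 1), Pow(Add(-17, Mul(-5, Pow(Mul(Add(-5, 6), Add(-11, 8)), 3))), -1)) = Mul(-271, Pow(Add(-17, Mul(-5, Pow(Mul(1, -3), 3))), -1)) = Mul(-271, Pow(Add(-17, Mul(-5, Pow(-3, 3))), -1)) = Mul(-271, Pow(Add(-17, Mul(-5, -27)), -1)) = Mul(-271, Pow(Add(-17, 135), -1)) = Mul(-271, Pow(118, -1)) = Mul(-271, Rational(1, 118)) = Rational(-271, 118)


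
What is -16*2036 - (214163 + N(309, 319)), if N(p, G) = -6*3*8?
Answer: -246595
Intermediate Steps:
N(p, G) = -144 (N(p, G) = -18*8 = -144)
-16*2036 - (214163 + N(309, 319)) = -16*2036 - (214163 - 144) = -32576 - 1*214019 = -32576 - 214019 = -246595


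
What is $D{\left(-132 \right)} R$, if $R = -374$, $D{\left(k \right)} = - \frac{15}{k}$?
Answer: $- \frac{85}{2} \approx -42.5$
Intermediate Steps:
$D{\left(-132 \right)} R = - \frac{15}{-132} \left(-374\right) = \left(-15\right) \left(- \frac{1}{132}\right) \left(-374\right) = \frac{5}{44} \left(-374\right) = - \frac{85}{2}$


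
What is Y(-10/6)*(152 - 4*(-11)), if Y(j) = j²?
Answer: 4900/9 ≈ 544.44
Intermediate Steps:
Y(-10/6)*(152 - 4*(-11)) = (-10/6)²*(152 - 4*(-11)) = (-10*⅙)²*(152 + 44) = (-5/3)²*196 = (25/9)*196 = 4900/9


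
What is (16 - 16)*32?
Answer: 0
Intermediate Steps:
(16 - 16)*32 = 0*32 = 0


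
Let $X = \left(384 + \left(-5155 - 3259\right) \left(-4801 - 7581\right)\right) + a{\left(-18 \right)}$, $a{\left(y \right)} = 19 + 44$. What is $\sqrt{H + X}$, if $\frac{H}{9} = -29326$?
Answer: $7 \sqrt{2120789} \approx 10194.0$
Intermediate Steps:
$a{\left(y \right)} = 63$
$H = -263934$ ($H = 9 \left(-29326\right) = -263934$)
$X = 104182595$ ($X = \left(384 + \left(-5155 - 3259\right) \left(-4801 - 7581\right)\right) + 63 = \left(384 - -104182148\right) + 63 = \left(384 + 104182148\right) + 63 = 104182532 + 63 = 104182595$)
$\sqrt{H + X} = \sqrt{-263934 + 104182595} = \sqrt{103918661} = 7 \sqrt{2120789}$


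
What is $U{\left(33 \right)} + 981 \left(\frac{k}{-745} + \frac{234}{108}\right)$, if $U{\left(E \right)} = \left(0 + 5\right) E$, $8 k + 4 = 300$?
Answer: $\frac{3340251}{1490} \approx 2241.8$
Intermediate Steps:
$k = 37$ ($k = - \frac{1}{2} + \frac{1}{8} \cdot 300 = - \frac{1}{2} + \frac{75}{2} = 37$)
$U{\left(E \right)} = 5 E$
$U{\left(33 \right)} + 981 \left(\frac{k}{-745} + \frac{234}{108}\right) = 5 \cdot 33 + 981 \left(\frac{37}{-745} + \frac{234}{108}\right) = 165 + 981 \left(37 \left(- \frac{1}{745}\right) + 234 \cdot \frac{1}{108}\right) = 165 + 981 \left(- \frac{37}{745} + \frac{13}{6}\right) = 165 + 981 \cdot \frac{9463}{4470} = 165 + \frac{3094401}{1490} = \frac{3340251}{1490}$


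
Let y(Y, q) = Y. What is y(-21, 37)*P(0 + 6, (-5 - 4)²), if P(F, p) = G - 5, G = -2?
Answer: 147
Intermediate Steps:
P(F, p) = -7 (P(F, p) = -2 - 5 = -7)
y(-21, 37)*P(0 + 6, (-5 - 4)²) = -21*(-7) = 147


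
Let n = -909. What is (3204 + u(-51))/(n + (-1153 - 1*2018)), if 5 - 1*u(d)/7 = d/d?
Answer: -202/255 ≈ -0.79216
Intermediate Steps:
u(d) = 28 (u(d) = 35 - 7*d/d = 35 - 7*1 = 35 - 7 = 28)
(3204 + u(-51))/(n + (-1153 - 1*2018)) = (3204 + 28)/(-909 + (-1153 - 1*2018)) = 3232/(-909 + (-1153 - 2018)) = 3232/(-909 - 3171) = 3232/(-4080) = 3232*(-1/4080) = -202/255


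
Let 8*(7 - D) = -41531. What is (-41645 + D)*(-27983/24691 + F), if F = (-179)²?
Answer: -57665583868851/49382 ≈ -1.1677e+9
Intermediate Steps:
D = 41587/8 (D = 7 - ⅛*(-41531) = 7 + 41531/8 = 41587/8 ≈ 5198.4)
F = 32041
(-41645 + D)*(-27983/24691 + F) = (-41645 + 41587/8)*(-27983/24691 + 32041) = -291573*(-27983*1/24691 + 32041)/8 = -291573*(-27983/24691 + 32041)/8 = -291573/8*791096348/24691 = -57665583868851/49382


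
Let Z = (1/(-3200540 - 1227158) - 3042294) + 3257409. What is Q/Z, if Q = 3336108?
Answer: 14771278719384/952464255269 ≈ 15.508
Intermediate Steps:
Z = 952464255269/4427698 (Z = (1/(-4427698) - 3042294) + 3257409 = (-1/4427698 - 3042294) + 3257409 = -13470359059213/4427698 + 3257409 = 952464255269/4427698 ≈ 2.1512e+5)
Q/Z = 3336108/(952464255269/4427698) = 3336108*(4427698/952464255269) = 14771278719384/952464255269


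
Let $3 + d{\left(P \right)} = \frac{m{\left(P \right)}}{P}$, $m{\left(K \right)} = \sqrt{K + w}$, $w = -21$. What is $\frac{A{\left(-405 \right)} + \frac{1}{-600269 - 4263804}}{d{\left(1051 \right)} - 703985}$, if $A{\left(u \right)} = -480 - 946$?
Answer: $\frac{898957267553520569002}{443797425511379221563087} + \frac{2429970890683 \sqrt{1030}}{887594851022758443126174} \approx 0.0020256$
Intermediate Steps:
$m{\left(K \right)} = \sqrt{-21 + K}$ ($m{\left(K \right)} = \sqrt{K - 21} = \sqrt{-21 + K}$)
$A{\left(u \right)} = -1426$
$d{\left(P \right)} = -3 + \frac{\sqrt{-21 + P}}{P}$
$\frac{A{\left(-405 \right)} + \frac{1}{-600269 - 4263804}}{d{\left(1051 \right)} - 703985} = \frac{-1426 + \frac{1}{-600269 - 4263804}}{\left(-3 + \frac{\sqrt{-21 + 1051}}{1051}\right) - 703985} = \frac{-1426 + \frac{1}{-4864073}}{\left(-3 + \frac{\sqrt{1030}}{1051}\right) - 703985} = \frac{-1426 - \frac{1}{4864073}}{-703988 + \frac{\sqrt{1030}}{1051}} = - \frac{6936168099}{4864073 \left(-703988 + \frac{\sqrt{1030}}{1051}\right)}$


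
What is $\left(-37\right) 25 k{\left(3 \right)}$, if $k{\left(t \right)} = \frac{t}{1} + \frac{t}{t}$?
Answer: $-3700$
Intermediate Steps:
$k{\left(t \right)} = 1 + t$ ($k{\left(t \right)} = t 1 + 1 = t + 1 = 1 + t$)
$\left(-37\right) 25 k{\left(3 \right)} = \left(-37\right) 25 \left(1 + 3\right) = \left(-925\right) 4 = -3700$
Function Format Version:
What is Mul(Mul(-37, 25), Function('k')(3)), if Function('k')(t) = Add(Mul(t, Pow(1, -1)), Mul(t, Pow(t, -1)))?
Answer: -3700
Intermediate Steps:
Function('k')(t) = Add(1, t) (Function('k')(t) = Add(Mul(t, 1), 1) = Add(t, 1) = Add(1, t))
Mul(Mul(-37, 25), Function('k')(3)) = Mul(Mul(-37, 25), Add(1, 3)) = Mul(-925, 4) = -3700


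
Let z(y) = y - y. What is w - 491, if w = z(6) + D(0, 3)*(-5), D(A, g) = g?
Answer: -506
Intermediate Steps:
z(y) = 0
w = -15 (w = 0 + 3*(-5) = 0 - 15 = -15)
w - 491 = -15 - 491 = -506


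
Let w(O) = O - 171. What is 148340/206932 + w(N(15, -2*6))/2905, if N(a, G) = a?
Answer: 99661577/150284365 ≈ 0.66315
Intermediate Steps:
w(O) = -171 + O
148340/206932 + w(N(15, -2*6))/2905 = 148340/206932 + (-171 + 15)/2905 = 148340*(1/206932) - 156*1/2905 = 37085/51733 - 156/2905 = 99661577/150284365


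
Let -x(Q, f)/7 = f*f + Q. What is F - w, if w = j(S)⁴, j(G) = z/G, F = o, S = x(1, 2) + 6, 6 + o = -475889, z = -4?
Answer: -336591491751/707281 ≈ -4.7590e+5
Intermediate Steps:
x(Q, f) = -7*Q - 7*f² (x(Q, f) = -7*(f*f + Q) = -7*(f² + Q) = -7*(Q + f²) = -7*Q - 7*f²)
o = -475895 (o = -6 - 475889 = -475895)
S = -29 (S = (-7*1 - 7*2²) + 6 = (-7 - 7*4) + 6 = (-7 - 28) + 6 = -35 + 6 = -29)
F = -475895
j(G) = -4/G
w = 256/707281 (w = (-4/(-29))⁴ = (-4*(-1/29))⁴ = (4/29)⁴ = 256/707281 ≈ 0.00036195)
F - w = -475895 - 1*256/707281 = -475895 - 256/707281 = -336591491751/707281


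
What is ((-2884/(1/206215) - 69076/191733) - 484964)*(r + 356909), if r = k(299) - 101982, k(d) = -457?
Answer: -29040424783965475960/191733 ≈ -1.5146e+14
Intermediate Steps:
r = -102439 (r = -457 - 101982 = -102439)
((-2884/(1/206215) - 69076/191733) - 484964)*(r + 356909) = ((-2884/(1/206215) - 69076/191733) - 484964)*(-102439 + 356909) = ((-2884/1/206215 - 69076*1/191733) - 484964)*254470 = ((-2884*206215 - 69076/191733) - 484964)*254470 = ((-594724060 - 69076/191733) - 484964)*254470 = (-114028228265056/191733 - 484964)*254470 = -114121211867668/191733*254470 = -29040424783965475960/191733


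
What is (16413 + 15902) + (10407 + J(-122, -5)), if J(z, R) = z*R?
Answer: 43332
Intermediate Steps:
J(z, R) = R*z
(16413 + 15902) + (10407 + J(-122, -5)) = (16413 + 15902) + (10407 - 5*(-122)) = 32315 + (10407 + 610) = 32315 + 11017 = 43332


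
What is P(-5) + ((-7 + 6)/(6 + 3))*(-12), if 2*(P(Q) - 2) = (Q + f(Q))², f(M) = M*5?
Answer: 1360/3 ≈ 453.33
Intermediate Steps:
f(M) = 5*M
P(Q) = 2 + 18*Q² (P(Q) = 2 + (Q + 5*Q)²/2 = 2 + (6*Q)²/2 = 2 + (36*Q²)/2 = 2 + 18*Q²)
P(-5) + ((-7 + 6)/(6 + 3))*(-12) = (2 + 18*(-5)²) + ((-7 + 6)/(6 + 3))*(-12) = (2 + 18*25) - 1/9*(-12) = (2 + 450) - 1*⅑*(-12) = 452 - ⅑*(-12) = 452 + 4/3 = 1360/3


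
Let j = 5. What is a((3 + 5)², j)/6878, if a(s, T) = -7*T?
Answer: -35/6878 ≈ -0.0050887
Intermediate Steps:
a((3 + 5)², j)/6878 = -7*5/6878 = -35*1/6878 = -35/6878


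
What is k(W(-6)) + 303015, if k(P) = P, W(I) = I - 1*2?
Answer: 303007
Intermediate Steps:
W(I) = -2 + I (W(I) = I - 2 = -2 + I)
k(W(-6)) + 303015 = (-2 - 6) + 303015 = -8 + 303015 = 303007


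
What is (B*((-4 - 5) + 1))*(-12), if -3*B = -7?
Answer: 224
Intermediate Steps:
B = 7/3 (B = -⅓*(-7) = 7/3 ≈ 2.3333)
(B*((-4 - 5) + 1))*(-12) = (7*((-4 - 5) + 1)/3)*(-12) = (7*(-9 + 1)/3)*(-12) = ((7/3)*(-8))*(-12) = -56/3*(-12) = 224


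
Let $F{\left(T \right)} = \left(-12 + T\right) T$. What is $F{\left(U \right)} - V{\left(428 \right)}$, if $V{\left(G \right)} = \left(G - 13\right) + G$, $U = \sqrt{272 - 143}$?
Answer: $-714 - 12 \sqrt{129} \approx -850.29$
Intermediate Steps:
$U = \sqrt{129} \approx 11.358$
$F{\left(T \right)} = T \left(-12 + T\right)$
$V{\left(G \right)} = -13 + 2 G$ ($V{\left(G \right)} = \left(-13 + G\right) + G = -13 + 2 G$)
$F{\left(U \right)} - V{\left(428 \right)} = \sqrt{129} \left(-12 + \sqrt{129}\right) - \left(-13 + 2 \cdot 428\right) = \sqrt{129} \left(-12 + \sqrt{129}\right) - \left(-13 + 856\right) = \sqrt{129} \left(-12 + \sqrt{129}\right) - 843 = -843 + \sqrt{129} \left(-12 + \sqrt{129}\right)$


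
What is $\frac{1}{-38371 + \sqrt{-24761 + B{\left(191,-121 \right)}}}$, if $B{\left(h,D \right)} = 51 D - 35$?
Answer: $- \frac{38371}{1472364608} - \frac{i \sqrt{30967}}{1472364608} \approx -2.6061 \cdot 10^{-5} - 1.1952 \cdot 10^{-7} i$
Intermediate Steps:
$B{\left(h,D \right)} = -35 + 51 D$
$\frac{1}{-38371 + \sqrt{-24761 + B{\left(191,-121 \right)}}} = \frac{1}{-38371 + \sqrt{-24761 + \left(-35 + 51 \left(-121\right)\right)}} = \frac{1}{-38371 + \sqrt{-24761 - 6206}} = \frac{1}{-38371 + \sqrt{-30967}} = \frac{1}{-38371 + i \sqrt{30967}}$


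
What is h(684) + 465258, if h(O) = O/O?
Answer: 465259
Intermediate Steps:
h(O) = 1
h(684) + 465258 = 1 + 465258 = 465259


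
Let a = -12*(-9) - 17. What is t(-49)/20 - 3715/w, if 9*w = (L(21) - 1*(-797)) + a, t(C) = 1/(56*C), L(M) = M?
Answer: -203879301/5542880 ≈ -36.782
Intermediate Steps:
t(C) = 1/(56*C)
a = 91 (a = 108 - 17 = 91)
w = 101 (w = ((21 - 1*(-797)) + 91)/9 = ((21 + 797) + 91)/9 = (818 + 91)/9 = (⅑)*909 = 101)
t(-49)/20 - 3715/w = ((1/56)/(-49))/20 - 3715/101 = ((1/56)*(-1/49))*(1/20) - 3715*1/101 = -1/2744*1/20 - 3715/101 = -1/54880 - 3715/101 = -203879301/5542880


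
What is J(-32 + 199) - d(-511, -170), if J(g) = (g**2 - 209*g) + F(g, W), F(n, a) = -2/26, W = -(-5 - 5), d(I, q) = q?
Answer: -88973/13 ≈ -6844.1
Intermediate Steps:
W = 10 (W = -1*(-10) = 10)
F(n, a) = -1/13 (F(n, a) = -2*1/26 = -1/13)
J(g) = -1/13 + g**2 - 209*g (J(g) = (g**2 - 209*g) - 1/13 = -1/13 + g**2 - 209*g)
J(-32 + 199) - d(-511, -170) = (-1/13 + (-32 + 199)**2 - 209*(-32 + 199)) - 1*(-170) = (-1/13 + 167**2 - 209*167) + 170 = (-1/13 + 27889 - 34903) + 170 = -91183/13 + 170 = -88973/13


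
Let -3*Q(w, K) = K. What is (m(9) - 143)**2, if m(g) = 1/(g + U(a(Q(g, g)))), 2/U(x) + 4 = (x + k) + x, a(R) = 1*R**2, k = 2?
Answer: 108805761/5329 ≈ 20418.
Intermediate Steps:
Q(w, K) = -K/3
a(R) = R**2
U(x) = 2/(-2 + 2*x) (U(x) = 2/(-4 + ((x + 2) + x)) = 2/(-4 + ((2 + x) + x)) = 2/(-4 + (2 + 2*x)) = 2/(-2 + 2*x))
m(g) = 1/(g + 1/(-1 + g**2/9)) (m(g) = 1/(g + 1/(-1 + (-g/3)**2)) = 1/(g + 1/(-1 + g**2/9)))
(m(9) - 143)**2 = ((-9 + 9**2)/(9 + 9*(-9 + 9**2)) - 143)**2 = ((-9 + 81)/(9 + 9*(-9 + 81)) - 143)**2 = (72/(9 + 9*72) - 143)**2 = (72/(9 + 648) - 143)**2 = (72/657 - 143)**2 = ((1/657)*72 - 143)**2 = (8/73 - 143)**2 = (-10431/73)**2 = 108805761/5329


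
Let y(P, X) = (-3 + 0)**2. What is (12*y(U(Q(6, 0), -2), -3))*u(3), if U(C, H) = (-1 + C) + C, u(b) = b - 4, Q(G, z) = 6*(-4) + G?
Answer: -108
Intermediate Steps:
Q(G, z) = -24 + G
u(b) = -4 + b
U(C, H) = -1 + 2*C
y(P, X) = 9 (y(P, X) = (-3)**2 = 9)
(12*y(U(Q(6, 0), -2), -3))*u(3) = (12*9)*(-4 + 3) = 108*(-1) = -108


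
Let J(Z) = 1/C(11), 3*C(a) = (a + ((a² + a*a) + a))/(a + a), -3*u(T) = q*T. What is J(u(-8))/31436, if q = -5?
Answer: 1/125744 ≈ 7.9527e-6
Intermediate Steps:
u(T) = 5*T/3 (u(T) = -(-5)*T/3 = 5*T/3)
C(a) = (2*a + 2*a²)/(6*a) (C(a) = ((a + ((a² + a*a) + a))/(a + a))/3 = ((a + ((a² + a²) + a))/((2*a)))/3 = ((a + (2*a² + a))*(1/(2*a)))/3 = ((a + (a + 2*a²))*(1/(2*a)))/3 = ((2*a + 2*a²)*(1/(2*a)))/3 = ((2*a + 2*a²)/(2*a))/3 = (2*a + 2*a²)/(6*a))
J(Z) = ¼ (J(Z) = 1/(⅓ + (⅓)*11) = 1/(⅓ + 11/3) = 1/4 = ¼)
J(u(-8))/31436 = (¼)/31436 = (¼)*(1/31436) = 1/125744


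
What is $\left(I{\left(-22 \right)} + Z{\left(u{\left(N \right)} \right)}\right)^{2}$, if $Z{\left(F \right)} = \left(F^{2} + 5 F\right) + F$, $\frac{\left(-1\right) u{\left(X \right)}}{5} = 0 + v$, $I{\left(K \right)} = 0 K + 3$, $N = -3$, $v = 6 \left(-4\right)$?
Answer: $228705129$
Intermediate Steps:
$v = -24$
$I{\left(K \right)} = 3$ ($I{\left(K \right)} = 0 + 3 = 3$)
$u{\left(X \right)} = 120$ ($u{\left(X \right)} = - 5 \left(0 - 24\right) = \left(-5\right) \left(-24\right) = 120$)
$Z{\left(F \right)} = F^{2} + 6 F$
$\left(I{\left(-22 \right)} + Z{\left(u{\left(N \right)} \right)}\right)^{2} = \left(3 + 120 \left(6 + 120\right)\right)^{2} = \left(3 + 120 \cdot 126\right)^{2} = \left(3 + 15120\right)^{2} = 15123^{2} = 228705129$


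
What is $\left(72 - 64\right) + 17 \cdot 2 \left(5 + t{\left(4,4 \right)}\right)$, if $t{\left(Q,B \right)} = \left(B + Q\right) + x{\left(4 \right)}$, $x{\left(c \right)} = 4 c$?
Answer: $994$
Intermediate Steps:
$t{\left(Q,B \right)} = 16 + B + Q$ ($t{\left(Q,B \right)} = \left(B + Q\right) + 4 \cdot 4 = \left(B + Q\right) + 16 = 16 + B + Q$)
$\left(72 - 64\right) + 17 \cdot 2 \left(5 + t{\left(4,4 \right)}\right) = \left(72 - 64\right) + 17 \cdot 2 \left(5 + \left(16 + 4 + 4\right)\right) = \left(72 - 64\right) + 17 \cdot 2 \left(5 + 24\right) = 8 + 17 \cdot 2 \cdot 29 = 8 + 17 \cdot 58 = 8 + 986 = 994$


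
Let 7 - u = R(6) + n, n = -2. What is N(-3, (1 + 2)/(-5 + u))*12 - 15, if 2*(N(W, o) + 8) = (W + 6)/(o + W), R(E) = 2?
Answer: -123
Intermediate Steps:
u = 7 (u = 7 - (2 - 2) = 7 - 1*0 = 7 + 0 = 7)
N(W, o) = -8 + (6 + W)/(2*(W + o)) (N(W, o) = -8 + ((W + 6)/(o + W))/2 = -8 + ((6 + W)/(W + o))/2 = -8 + (6 + W)/(2*(W + o)))
N(-3, (1 + 2)/(-5 + u))*12 - 15 = ((3 - 8*(1 + 2)/(-5 + 7) - 15/2*(-3))/(-3 + (1 + 2)/(-5 + 7)))*12 - 15 = ((3 - 24/2 + 45/2)/(-3 + 3/2))*12 - 15 = ((3 - 24/2 + 45/2)/(-3 + 3*(½)))*12 - 15 = ((3 - 8*3/2 + 45/2)/(-3 + 3/2))*12 - 15 = ((3 - 12 + 45/2)/(-3/2))*12 - 15 = -⅔*27/2*12 - 15 = -9*12 - 15 = -108 - 15 = -123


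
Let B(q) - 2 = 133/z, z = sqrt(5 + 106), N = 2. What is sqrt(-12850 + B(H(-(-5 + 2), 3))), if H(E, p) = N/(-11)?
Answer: sqrt(-158300208 + 14763*sqrt(111))/111 ≈ 113.29*I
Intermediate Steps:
z = sqrt(111) ≈ 10.536
H(E, p) = -2/11 (H(E, p) = 2/(-11) = 2*(-1/11) = -2/11)
B(q) = 2 + 133*sqrt(111)/111 (B(q) = 2 + 133/(sqrt(111)) = 2 + 133*(sqrt(111)/111) = 2 + 133*sqrt(111)/111)
sqrt(-12850 + B(H(-(-5 + 2), 3))) = sqrt(-12850 + (2 + 133*sqrt(111)/111)) = sqrt(-12848 + 133*sqrt(111)/111)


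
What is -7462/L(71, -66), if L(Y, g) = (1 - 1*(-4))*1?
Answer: -7462/5 ≈ -1492.4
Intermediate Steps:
L(Y, g) = 5 (L(Y, g) = (1 + 4)*1 = 5*1 = 5)
-7462/L(71, -66) = -7462/5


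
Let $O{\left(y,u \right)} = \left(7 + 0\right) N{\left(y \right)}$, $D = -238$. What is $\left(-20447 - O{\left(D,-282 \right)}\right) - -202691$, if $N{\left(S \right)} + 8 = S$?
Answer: $183966$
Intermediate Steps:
$N{\left(S \right)} = -8 + S$
$O{\left(y,u \right)} = -56 + 7 y$ ($O{\left(y,u \right)} = \left(7 + 0\right) \left(-8 + y\right) = 7 \left(-8 + y\right) = -56 + 7 y$)
$\left(-20447 - O{\left(D,-282 \right)}\right) - -202691 = \left(-20447 - \left(-56 + 7 \left(-238\right)\right)\right) - -202691 = \left(-20447 - \left(-56 - 1666\right)\right) + 202691 = \left(-20447 - -1722\right) + 202691 = \left(-20447 + 1722\right) + 202691 = -18725 + 202691 = 183966$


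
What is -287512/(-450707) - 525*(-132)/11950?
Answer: 693395270/107718973 ≈ 6.4371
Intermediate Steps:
-287512/(-450707) - 525*(-132)/11950 = -287512*(-1/450707) + 69300*(1/11950) = 287512/450707 + 1386/239 = 693395270/107718973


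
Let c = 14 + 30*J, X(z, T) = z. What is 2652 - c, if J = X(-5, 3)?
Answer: 2788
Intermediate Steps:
J = -5
c = -136 (c = 14 + 30*(-5) = 14 - 150 = -136)
2652 - c = 2652 - 1*(-136) = 2652 + 136 = 2788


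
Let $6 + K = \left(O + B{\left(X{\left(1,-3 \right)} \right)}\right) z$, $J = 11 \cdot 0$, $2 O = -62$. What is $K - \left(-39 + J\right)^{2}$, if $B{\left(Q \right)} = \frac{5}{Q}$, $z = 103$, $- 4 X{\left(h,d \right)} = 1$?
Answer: $-6780$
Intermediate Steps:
$O = -31$ ($O = \frac{1}{2} \left(-62\right) = -31$)
$X{\left(h,d \right)} = - \frac{1}{4}$ ($X{\left(h,d \right)} = \left(- \frac{1}{4}\right) 1 = - \frac{1}{4}$)
$J = 0$
$K = -5259$ ($K = -6 + \left(-31 + \frac{5}{- \frac{1}{4}}\right) 103 = -6 + \left(-31 + 5 \left(-4\right)\right) 103 = -6 + \left(-31 - 20\right) 103 = -6 - 5253 = -5259$)
$K - \left(-39 + J\right)^{2} = -5259 - \left(-39 + 0\right)^{2} = -5259 - \left(-39\right)^{2} = -5259 - 1521 = -6780$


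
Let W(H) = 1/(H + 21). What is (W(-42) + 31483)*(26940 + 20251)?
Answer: 31199952122/21 ≈ 1.4857e+9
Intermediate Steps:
W(H) = 1/(21 + H)
(W(-42) + 31483)*(26940 + 20251) = (1/(21 - 42) + 31483)*(26940 + 20251) = (1/(-21) + 31483)*47191 = (-1/21 + 31483)*47191 = (661142/21)*47191 = 31199952122/21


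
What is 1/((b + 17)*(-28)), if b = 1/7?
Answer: -1/480 ≈ -0.0020833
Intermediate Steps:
b = ⅐ ≈ 0.14286
1/((b + 17)*(-28)) = 1/((⅐ + 17)*(-28)) = 1/((120/7)*(-28)) = 1/(-480) = -1/480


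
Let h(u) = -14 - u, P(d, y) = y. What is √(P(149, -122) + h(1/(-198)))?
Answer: I*√592394/66 ≈ 11.662*I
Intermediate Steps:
√(P(149, -122) + h(1/(-198))) = √(-122 + (-14 - 1/(-198))) = √(-122 + (-14 - 1*(-1/198))) = √(-122 + (-14 + 1/198)) = √(-122 - 2771/198) = √(-26927/198) = I*√592394/66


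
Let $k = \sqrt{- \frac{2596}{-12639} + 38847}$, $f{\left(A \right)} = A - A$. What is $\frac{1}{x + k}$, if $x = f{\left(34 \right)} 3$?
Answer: $\frac{\sqrt{51286119411}}{44635439} \approx 0.0050736$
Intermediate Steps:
$f{\left(A \right)} = 0$
$k = \frac{\sqrt{51286119411}}{1149}$ ($k = \sqrt{\left(-2596\right) \left(- \frac{1}{12639}\right) + 38847} = \sqrt{\frac{236}{1149} + 38847} = \sqrt{\frac{44635439}{1149}} = \frac{\sqrt{51286119411}}{1149} \approx 197.1$)
$x = 0$ ($x = 0 \cdot 3 = 0$)
$\frac{1}{x + k} = \frac{1}{0 + \frac{\sqrt{51286119411}}{1149}} = \frac{1}{\frac{1}{1149} \sqrt{51286119411}} = \frac{\sqrt{51286119411}}{44635439}$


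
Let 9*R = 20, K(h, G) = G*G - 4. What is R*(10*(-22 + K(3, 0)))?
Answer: -5200/9 ≈ -577.78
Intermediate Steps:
K(h, G) = -4 + G² (K(h, G) = G² - 4 = -4 + G²)
R = 20/9 (R = (⅑)*20 = 20/9 ≈ 2.2222)
R*(10*(-22 + K(3, 0))) = 20*(10*(-22 + (-4 + 0²)))/9 = 20*(10*(-22 + (-4 + 0)))/9 = 20*(10*(-22 - 4))/9 = 20*(10*(-26))/9 = (20/9)*(-260) = -5200/9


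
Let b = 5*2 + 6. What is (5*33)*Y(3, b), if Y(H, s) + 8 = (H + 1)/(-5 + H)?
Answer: -1650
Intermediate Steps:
b = 16 (b = 10 + 6 = 16)
Y(H, s) = -8 + (1 + H)/(-5 + H) (Y(H, s) = -8 + (H + 1)/(-5 + H) = -8 + (1 + H)/(-5 + H))
(5*33)*Y(3, b) = (5*33)*((41 - 7*3)/(-5 + 3)) = 165*((41 - 21)/(-2)) = 165*(-½*20) = 165*(-10) = -1650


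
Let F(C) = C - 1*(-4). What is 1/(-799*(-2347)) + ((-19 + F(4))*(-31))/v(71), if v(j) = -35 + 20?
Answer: -639461258/28128795 ≈ -22.733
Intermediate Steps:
F(C) = 4 + C (F(C) = C + 4 = 4 + C)
v(j) = -15
1/(-799*(-2347)) + ((-19 + F(4))*(-31))/v(71) = 1/(-799*(-2347)) + ((-19 + (4 + 4))*(-31))/(-15) = -1/799*(-1/2347) + ((-19 + 8)*(-31))*(-1/15) = 1/1875253 - 11*(-31)*(-1/15) = 1/1875253 + 341*(-1/15) = 1/1875253 - 341/15 = -639461258/28128795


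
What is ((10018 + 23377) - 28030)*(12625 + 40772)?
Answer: 286474905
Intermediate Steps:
((10018 + 23377) - 28030)*(12625 + 40772) = (33395 - 28030)*53397 = 5365*53397 = 286474905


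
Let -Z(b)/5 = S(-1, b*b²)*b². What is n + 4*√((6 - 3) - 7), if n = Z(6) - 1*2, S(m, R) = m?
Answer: 178 + 8*I ≈ 178.0 + 8.0*I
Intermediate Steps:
Z(b) = 5*b² (Z(b) = -(-5)*b² = 5*b²)
n = 178 (n = 5*6² - 1*2 = 5*36 - 2 = 180 - 2 = 178)
n + 4*√((6 - 3) - 7) = 178 + 4*√((6 - 3) - 7) = 178 + 4*√(3 - 7) = 178 + 4*√(-4) = 178 + 4*(2*I) = 178 + 8*I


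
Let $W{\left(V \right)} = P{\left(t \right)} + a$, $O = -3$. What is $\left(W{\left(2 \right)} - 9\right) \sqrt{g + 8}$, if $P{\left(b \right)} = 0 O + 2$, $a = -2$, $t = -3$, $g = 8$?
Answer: $-36$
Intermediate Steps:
$P{\left(b \right)} = 2$ ($P{\left(b \right)} = 0 \left(-3\right) + 2 = 0 + 2 = 2$)
$W{\left(V \right)} = 0$ ($W{\left(V \right)} = 2 - 2 = 0$)
$\left(W{\left(2 \right)} - 9\right) \sqrt{g + 8} = \left(0 - 9\right) \sqrt{8 + 8} = - 9 \sqrt{16} = \left(-9\right) 4 = -36$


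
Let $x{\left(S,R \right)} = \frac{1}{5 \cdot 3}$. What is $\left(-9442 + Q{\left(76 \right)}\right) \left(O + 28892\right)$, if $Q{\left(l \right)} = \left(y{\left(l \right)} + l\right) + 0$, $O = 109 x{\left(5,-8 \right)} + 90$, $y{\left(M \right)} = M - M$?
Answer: $- \frac{1357567358}{5} \approx -2.7151 \cdot 10^{8}$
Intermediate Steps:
$y{\left(M \right)} = 0$
$x{\left(S,R \right)} = \frac{1}{15}$
$O = \frac{1459}{15}$ ($O = 109 \cdot \frac{1}{15} + 90 = \frac{109}{15} + 90 = \frac{1459}{15} \approx 97.267$)
$Q{\left(l \right)} = l$ ($Q{\left(l \right)} = \left(0 + l\right) + 0 = l + 0 = l$)
$\left(-9442 + Q{\left(76 \right)}\right) \left(O + 28892\right) = \left(-9442 + 76\right) \left(\frac{1459}{15} + 28892\right) = \left(-9366\right) \frac{434839}{15} = - \frac{1357567358}{5}$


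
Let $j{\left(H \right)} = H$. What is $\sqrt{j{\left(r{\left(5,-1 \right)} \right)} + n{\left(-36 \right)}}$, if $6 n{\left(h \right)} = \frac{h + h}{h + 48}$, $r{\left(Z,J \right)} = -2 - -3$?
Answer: $0$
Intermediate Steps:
$r{\left(Z,J \right)} = 1$ ($r{\left(Z,J \right)} = -2 + 3 = 1$)
$n{\left(h \right)} = \frac{h}{3 \left(48 + h\right)}$ ($n{\left(h \right)} = \frac{\left(h + h\right) \frac{1}{h + 48}}{6} = \frac{2 h \frac{1}{48 + h}}{6} = \frac{h}{3 \left(48 + h\right)}$)
$\sqrt{j{\left(r{\left(5,-1 \right)} \right)} + n{\left(-36 \right)}} = \sqrt{1 + \frac{1}{3} \left(-36\right) \frac{1}{48 - 36}} = \sqrt{1 + \frac{1}{3} \left(-36\right) \frac{1}{12}} = \sqrt{1 - 1} = \sqrt{0} = 0$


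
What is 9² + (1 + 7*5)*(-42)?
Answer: -1431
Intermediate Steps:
9² + (1 + 7*5)*(-42) = 81 + (1 + 35)*(-42) = 81 + 36*(-42) = 81 - 1512 = -1431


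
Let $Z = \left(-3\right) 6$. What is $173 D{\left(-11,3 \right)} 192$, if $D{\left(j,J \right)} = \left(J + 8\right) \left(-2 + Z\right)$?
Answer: $-7307520$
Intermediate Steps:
$Z = -18$
$D{\left(j,J \right)} = -160 - 20 J$ ($D{\left(j,J \right)} = \left(J + 8\right) \left(-2 - 18\right) = \left(8 + J\right) \left(-20\right) = -160 - 20 J$)
$173 D{\left(-11,3 \right)} 192 = 173 \left(-160 - 60\right) 192 = 173 \left(-220\right) 192 = \left(-38060\right) 192 = -7307520$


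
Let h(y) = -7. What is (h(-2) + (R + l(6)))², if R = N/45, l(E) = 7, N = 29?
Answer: 841/2025 ≈ 0.41531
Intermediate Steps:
R = 29/45 ≈ 0.64444
(h(-2) + (R + l(6)))² = (-7 + (29/45 + 7))² = (-7 + 344/45)² = (29/45)² = 841/2025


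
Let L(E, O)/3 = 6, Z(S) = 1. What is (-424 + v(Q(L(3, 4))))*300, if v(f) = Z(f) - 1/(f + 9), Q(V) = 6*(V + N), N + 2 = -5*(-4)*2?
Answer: -2918720/23 ≈ -1.2690e+5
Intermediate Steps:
L(E, O) = 18 (L(E, O) = 3*6 = 18)
N = 38 (N = -2 - 5*(-4)*2 = -2 + 20*2 = -2 + 40 = 38)
Q(V) = 228 + 6*V (Q(V) = 6*(V + 38) = 6*(38 + V) = 228 + 6*V)
v(f) = 1 - 1/(9 + f) (v(f) = 1 - 1/(f + 9) = 1 - 1/(9 + f))
(-424 + v(Q(L(3, 4))))*300 = (-424 + (8 + (228 + 6*18))/(9 + (228 + 6*18)))*300 = (-424 + (8 + (228 + 108))/(9 + (228 + 108)))*300 = (-424 + (8 + 336)/(9 + 336))*300 = (-424 + 344/345)*300 = -145936/345*300 = -2918720/23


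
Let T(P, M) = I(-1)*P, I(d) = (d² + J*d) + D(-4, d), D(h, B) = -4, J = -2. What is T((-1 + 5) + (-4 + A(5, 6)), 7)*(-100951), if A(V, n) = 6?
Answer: 605706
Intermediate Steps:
I(d) = -4 + d² - 2*d (I(d) = (d² - 2*d) - 4 = -4 + d² - 2*d)
T(P, M) = -P (T(P, M) = (-4 + (-1)² - 2*(-1))*P = (-4 + 1 + 2)*P = -P)
T((-1 + 5) + (-4 + A(5, 6)), 7)*(-100951) = -((-1 + 5) + (-4 + 6))*(-100951) = -(4 + 2)*(-100951) = -1*6*(-100951) = -6*(-100951) = 605706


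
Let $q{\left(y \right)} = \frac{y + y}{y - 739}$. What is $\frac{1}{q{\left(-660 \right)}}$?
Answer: $\frac{1399}{1320} \approx 1.0598$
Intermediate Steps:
$q{\left(y \right)} = \frac{2 y}{-739 + y}$
$\frac{1}{q{\left(-660 \right)}} = \frac{1}{2 \left(-660\right) \frac{1}{-739 - 660}} = \frac{1}{2 \left(-660\right) \frac{1}{-1399}} = \frac{1}{2 \left(-660\right) \left(- \frac{1}{1399}\right)} = \frac{1}{\frac{1320}{1399}} = \frac{1399}{1320}$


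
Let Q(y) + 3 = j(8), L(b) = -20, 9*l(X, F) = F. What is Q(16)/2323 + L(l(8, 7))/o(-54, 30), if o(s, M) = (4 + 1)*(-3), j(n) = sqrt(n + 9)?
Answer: 9283/6969 + sqrt(17)/2323 ≈ 1.3338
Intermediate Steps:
l(X, F) = F/9
j(n) = sqrt(9 + n)
o(s, M) = -15 (o(s, M) = 5*(-3) = -15)
Q(y) = -3 + sqrt(17) (Q(y) = -3 + sqrt(9 + 8) = -3 + sqrt(17))
Q(16)/2323 + L(l(8, 7))/o(-54, 30) = (-3 + sqrt(17))/2323 - 20/(-15) = (-3 + sqrt(17))*(1/2323) - 20*(-1/15) = (-3/2323 + sqrt(17)/2323) + 4/3 = 9283/6969 + sqrt(17)/2323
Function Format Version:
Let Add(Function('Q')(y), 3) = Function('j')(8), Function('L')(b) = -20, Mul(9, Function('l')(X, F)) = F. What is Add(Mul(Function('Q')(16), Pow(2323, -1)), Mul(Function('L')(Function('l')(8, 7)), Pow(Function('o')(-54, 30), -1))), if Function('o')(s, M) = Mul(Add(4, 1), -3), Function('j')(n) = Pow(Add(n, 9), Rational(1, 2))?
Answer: Add(Rational(9283, 6969), Mul(Rational(1, 2323), Pow(17, Rational(1, 2)))) ≈ 1.3338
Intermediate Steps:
Function('l')(X, F) = Mul(Rational(1, 9), F)
Function('j')(n) = Pow(Add(9, n), Rational(1, 2))
Function('o')(s, M) = -15 (Function('o')(s, M) = Mul(5, -3) = -15)
Function('Q')(y) = Add(-3, Pow(17, Rational(1, 2))) (Function('Q')(y) = Add(-3, Pow(Add(9, 8), Rational(1, 2))) = Add(-3, Pow(17, Rational(1, 2))))
Add(Mul(Function('Q')(16), Pow(2323, -1)), Mul(Function('L')(Function('l')(8, 7)), Pow(Function('o')(-54, 30), -1))) = Add(Mul(Add(-3, Pow(17, Rational(1, 2))), Pow(2323, -1)), Mul(-20, Pow(-15, -1))) = Add(Mul(Add(-3, Pow(17, Rational(1, 2))), Rational(1, 2323)), Mul(-20, Rational(-1, 15))) = Add(Add(Rational(-3, 2323), Mul(Rational(1, 2323), Pow(17, Rational(1, 2)))), Rational(4, 3)) = Add(Rational(9283, 6969), Mul(Rational(1, 2323), Pow(17, Rational(1, 2))))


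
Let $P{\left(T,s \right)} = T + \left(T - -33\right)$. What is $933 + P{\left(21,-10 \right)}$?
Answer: $1008$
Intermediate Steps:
$P{\left(T,s \right)} = 33 + 2 T$ ($P{\left(T,s \right)} = T + \left(T + 33\right) = T + \left(33 + T\right) = 33 + 2 T$)
$933 + P{\left(21,-10 \right)} = 933 + \left(33 + 2 \cdot 21\right) = 933 + \left(33 + 42\right) = 933 + 75 = 1008$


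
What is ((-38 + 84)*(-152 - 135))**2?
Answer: 174292804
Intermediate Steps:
((-38 + 84)*(-152 - 135))**2 = (46*(-287))**2 = (-13202)**2 = 174292804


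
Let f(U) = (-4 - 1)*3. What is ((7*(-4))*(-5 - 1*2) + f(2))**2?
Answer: 32761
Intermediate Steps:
f(U) = -15 (f(U) = -5*3 = -15)
((7*(-4))*(-5 - 1*2) + f(2))**2 = ((7*(-4))*(-5 - 1*2) - 15)**2 = (-28*(-5 - 2) - 15)**2 = (-28*(-7) - 15)**2 = (196 - 15)**2 = 181**2 = 32761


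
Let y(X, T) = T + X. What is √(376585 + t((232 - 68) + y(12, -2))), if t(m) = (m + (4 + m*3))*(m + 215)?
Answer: √648885 ≈ 805.53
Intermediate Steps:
t(m) = (4 + 4*m)*(215 + m) (t(m) = (m + (4 + 3*m))*(215 + m) = (4 + 4*m)*(215 + m))
√(376585 + t((232 - 68) + y(12, -2))) = √(376585 + (860 + 4*((232 - 68) + (-2 + 12))² + 864*((232 - 68) + (-2 + 12)))) = √(376585 + (860 + 4*(164 + 10)² + 864*(164 + 10))) = √(376585 + (860 + 4*174² + 864*174)) = √(376585 + (860 + 4*30276 + 150336)) = √(376585 + (860 + 121104 + 150336)) = √(376585 + 272300) = √648885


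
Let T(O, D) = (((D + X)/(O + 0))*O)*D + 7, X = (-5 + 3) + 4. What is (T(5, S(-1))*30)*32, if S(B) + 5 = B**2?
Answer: 14400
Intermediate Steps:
X = 2 (X = -2 + 4 = 2)
S(B) = -5 + B**2
T(O, D) = 7 + D*(2 + D) (T(O, D) = (((D + 2)/(O + 0))*O)*D + 7 = (((2 + D)/O)*O)*D + 7 = (2 + D)*D + 7 = D*(2 + D) + 7 = 7 + D*(2 + D))
(T(5, S(-1))*30)*32 = ((7 + (-5 + (-1)**2)**2 + 2*(-5 + (-1)**2))*30)*32 = ((7 + (-5 + 1)**2 + 2*(-5 + 1))*30)*32 = ((7 + (-4)**2 + 2*(-4))*30)*32 = ((7 + 16 - 8)*30)*32 = (15*30)*32 = 450*32 = 14400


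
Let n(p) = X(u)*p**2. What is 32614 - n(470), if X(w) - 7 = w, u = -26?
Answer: 4229714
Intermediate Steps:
X(w) = 7 + w
n(p) = -19*p**2 (n(p) = (7 - 26)*p**2 = -19*p**2)
32614 - n(470) = 32614 - (-19)*470**2 = 32614 - (-19)*220900 = 32614 - 1*(-4197100) = 32614 + 4197100 = 4229714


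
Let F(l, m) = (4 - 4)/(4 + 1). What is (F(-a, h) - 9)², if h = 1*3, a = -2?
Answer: 81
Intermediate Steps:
h = 3
F(l, m) = 0 (F(l, m) = 0/5 = 0*(⅕) = 0)
(F(-a, h) - 9)² = (0 - 9)² = (-9)² = 81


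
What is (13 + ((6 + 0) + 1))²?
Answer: 400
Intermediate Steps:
(13 + ((6 + 0) + 1))² = (13 + (6 + 1))² = (13 + 7)² = 20² = 400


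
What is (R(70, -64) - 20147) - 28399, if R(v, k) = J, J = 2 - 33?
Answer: -48577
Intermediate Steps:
J = -31
R(v, k) = -31
(R(70, -64) - 20147) - 28399 = (-31 - 20147) - 28399 = -20178 - 28399 = -48577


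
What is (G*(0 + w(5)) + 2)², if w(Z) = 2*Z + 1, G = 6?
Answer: 4624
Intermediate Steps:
w(Z) = 1 + 2*Z
(G*(0 + w(5)) + 2)² = (6*(0 + (1 + 2*5)) + 2)² = (6*(0 + (1 + 10)) + 2)² = (6*(0 + 11) + 2)² = (6*11 + 2)² = (66 + 2)² = 68² = 4624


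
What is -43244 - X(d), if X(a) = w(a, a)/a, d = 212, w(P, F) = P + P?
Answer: -43246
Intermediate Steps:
w(P, F) = 2*P
X(a) = 2 (X(a) = (2*a)/a = 2)
-43244 - X(d) = -43244 - 1*2 = -43244 - 2 = -43246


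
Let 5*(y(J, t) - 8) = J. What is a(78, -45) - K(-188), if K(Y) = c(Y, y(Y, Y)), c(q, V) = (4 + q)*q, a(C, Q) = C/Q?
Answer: -518906/15 ≈ -34594.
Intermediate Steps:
y(J, t) = 8 + J/5
c(q, V) = q*(4 + q)
K(Y) = Y*(4 + Y)
a(78, -45) - K(-188) = 78/(-45) - (-188)*(4 - 188) = 78*(-1/45) - (-188)*(-184) = -26/15 - 1*34592 = -26/15 - 34592 = -518906/15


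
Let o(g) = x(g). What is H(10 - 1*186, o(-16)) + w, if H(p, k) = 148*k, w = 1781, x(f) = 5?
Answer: 2521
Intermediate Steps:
o(g) = 5
H(10 - 1*186, o(-16)) + w = 148*5 + 1781 = 740 + 1781 = 2521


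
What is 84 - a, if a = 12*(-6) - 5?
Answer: 161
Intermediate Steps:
a = -77 (a = -72 - 5 = -77)
84 - a = 84 - 1*(-77) = 84 + 77 = 161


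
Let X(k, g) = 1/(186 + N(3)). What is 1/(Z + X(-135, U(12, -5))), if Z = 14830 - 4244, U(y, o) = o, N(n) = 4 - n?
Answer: 187/1979583 ≈ 9.4464e-5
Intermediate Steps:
Z = 10586
X(k, g) = 1/187 (X(k, g) = 1/(186 + (4 - 1*3)) = 1/(186 + (4 - 3)) = 1/(186 + 1) = 1/187)
1/(Z + X(-135, U(12, -5))) = 1/(10586 + 1/187) = 1/(1979583/187) = 187/1979583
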